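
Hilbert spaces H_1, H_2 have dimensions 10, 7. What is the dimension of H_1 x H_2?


dim(H_1 x H_2) = 10 * 7
= 70

70


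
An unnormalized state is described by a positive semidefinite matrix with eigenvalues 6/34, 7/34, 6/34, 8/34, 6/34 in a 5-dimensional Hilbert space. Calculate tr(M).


tr(M) = sum of eigenvalues
= 6/34 + 7/34 + 6/34 + 8/34 + 6/34
= 33/34
= 0.9706

0.9706


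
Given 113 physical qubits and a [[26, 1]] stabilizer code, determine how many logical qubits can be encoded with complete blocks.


Each code block uses 26 physical qubits for 1 logical qubit(s).
Number of complete blocks = floor(113 / 26) = 4
Logical qubits = 4 * 1
= 4

4


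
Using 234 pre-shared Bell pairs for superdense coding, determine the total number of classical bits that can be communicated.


Superdense coding allows 2 classical bits per shared entangled pair.
234 pair(s) -> 2 * 234 = 468 classical bits

468


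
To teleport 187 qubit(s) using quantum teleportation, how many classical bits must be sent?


Quantum teleportation requires 2 classical bits per qubit teleported.
187 qubit(s) -> 2 * 187 = 374 classical bits

374


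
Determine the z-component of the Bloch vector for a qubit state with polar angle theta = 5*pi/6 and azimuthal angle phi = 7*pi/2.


theta = 2.6180, phi = 10.9956
r_z = cos(theta) = -0.8660

-0.8660


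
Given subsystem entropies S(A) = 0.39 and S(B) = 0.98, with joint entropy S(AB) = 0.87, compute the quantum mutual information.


I(A:B) = S(A) + S(B) - S(AB)
= 0.39 + 0.98 - 0.87
= 0.5000

0.5000


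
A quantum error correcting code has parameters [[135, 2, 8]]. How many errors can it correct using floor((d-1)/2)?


Code parameters: [[135, 2, 8]], distance d = 8.
Number of correctable errors = floor((d-1)/2)
= floor((8 - 1)/2)
= floor(7/2)
= 3

3


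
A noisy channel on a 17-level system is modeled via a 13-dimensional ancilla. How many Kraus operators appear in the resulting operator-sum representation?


Tracing out the environment in an orthonormal basis {|i>_E} gives Kraus operators K_i = <i|_E U |0>_E.
Number of Kraus operators = dim(H_env) = d_env
= 13

13


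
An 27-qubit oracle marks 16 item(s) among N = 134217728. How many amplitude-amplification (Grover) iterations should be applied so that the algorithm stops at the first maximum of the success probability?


After j Grover iterations the success probability is P(j) = sin^2((2j+1)*theta), where sin(theta) = sqrt(k/N).
N = 2^27 = 134217728, k = 16
sin(theta) = sqrt(k/N) = 0.000345266983
theta = arcsin(sqrt(k/N)) = 0.0003452669899 rad
P(j) reaches its first maximum when (2j+1)*theta is as close as possible to pi/2, i.e. j = round(pi/(4*theta) - 1/2).
pi/(4*theta) - 1/2 = 2274.2560
(For comparison, the common estimate pi/4 * sqrt(N/k) = 2274.7561; the exact maximiser is used here.)
Optimal iterations = 2274

2274


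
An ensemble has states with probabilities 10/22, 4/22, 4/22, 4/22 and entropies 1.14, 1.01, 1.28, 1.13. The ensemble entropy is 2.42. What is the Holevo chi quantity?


chi = S(rho) - sum_i p_i * S(rho_i)
Weighted entropy = 10/22 * 1.14 + 4/22 * 1.01 + 4/22 * 1.28 + 4/22 * 1.13
= 1.1400
chi = 2.42 - 1.1400
= 1.2800

1.2800


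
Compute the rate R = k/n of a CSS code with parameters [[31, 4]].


Code rate R = k/n
= 4/31
= 0.1290

0.1290


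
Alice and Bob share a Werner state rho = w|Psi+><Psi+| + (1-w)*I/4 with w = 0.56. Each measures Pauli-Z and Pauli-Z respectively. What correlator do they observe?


|Psi+> = (|01> + |10>)/sqrt(2)
For the pure Bell state, <Z_A Z_B> = -1 (Bell-state Pauli correlator).
The maximally-mixed part I/4 has tr(I/4 * P tensor P) = 0 for any traceless Pauli P.
So <Z_A Z_B>_rho = w * (-1) + (1 - w) * 0
= 0.56 * (-1)
= -0.5600

-0.5600


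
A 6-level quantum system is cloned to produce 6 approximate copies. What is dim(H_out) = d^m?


Output space = H^(tensor 6) where dim(H) = 6
dim = 6^6
= 36 (after 2 factors)
= 216 (after 3 factors)
= 1296 (after 4 factors)
= 7776 (after 5 factors)
= 46656 (after 6 factors)
= 46656

46656


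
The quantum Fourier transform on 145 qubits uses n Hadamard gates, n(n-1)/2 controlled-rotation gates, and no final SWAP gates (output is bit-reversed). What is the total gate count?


Hadamard gates: 145
Controlled rotations: n*(n-1)/2 = 145*144/2 = 10440
SWAP gates: 0 (omitted)
Total = 145 + 10440
= 10585

10585


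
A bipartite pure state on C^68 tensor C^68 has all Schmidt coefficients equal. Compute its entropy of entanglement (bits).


For a maximally entangled state in d x d:
S = log2(d) = log2(68)
= 6.0875

6.0875


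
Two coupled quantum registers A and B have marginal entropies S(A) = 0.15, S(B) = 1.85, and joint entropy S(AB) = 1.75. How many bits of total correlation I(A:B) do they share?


I(A:B) = S(A) + S(B) - S(AB)
= 0.15 + 1.85 - 1.75
= 0.2500

0.2500


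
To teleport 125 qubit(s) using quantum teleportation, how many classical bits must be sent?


Quantum teleportation requires 2 classical bits per qubit teleported.
125 qubit(s) -> 2 * 125 = 250 classical bits

250


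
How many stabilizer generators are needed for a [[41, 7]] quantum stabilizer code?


For an [[n,k]] stabilizer code:
Number of stabilizer generators = n - k
= 41 - 7
= 34

34


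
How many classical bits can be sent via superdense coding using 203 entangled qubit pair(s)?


Superdense coding allows 2 classical bits per shared entangled pair.
203 pair(s) -> 2 * 203 = 406 classical bits

406


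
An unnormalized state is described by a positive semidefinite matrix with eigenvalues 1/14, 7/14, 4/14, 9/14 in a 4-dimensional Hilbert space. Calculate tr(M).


tr(M) = sum of eigenvalues
= 1/14 + 7/14 + 4/14 + 9/14
= 21/14
= 1.5000

1.5000


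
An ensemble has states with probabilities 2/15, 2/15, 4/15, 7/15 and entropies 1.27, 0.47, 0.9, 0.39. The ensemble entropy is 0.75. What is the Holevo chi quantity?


chi = S(rho) - sum_i p_i * S(rho_i)
Weighted entropy = 2/15 * 1.27 + 2/15 * 0.47 + 4/15 * 0.9 + 7/15 * 0.39
= 0.6540
chi = 0.75 - 0.6540
= 0.0960

0.0960


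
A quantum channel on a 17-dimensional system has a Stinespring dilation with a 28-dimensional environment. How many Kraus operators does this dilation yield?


Tracing out the environment in an orthonormal basis {|i>_E} gives Kraus operators K_i = <i|_E U |0>_E.
Number of Kraus operators = dim(H_env) = d_env
= 28

28


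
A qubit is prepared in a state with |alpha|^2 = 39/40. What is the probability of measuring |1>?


|alpha|^2 = 39/40 = 0.9750
|beta|^2 = 1 - 39/40 = 1/40 = 0.0250
P(|1>) = |beta|^2 = 0.0250

0.0250


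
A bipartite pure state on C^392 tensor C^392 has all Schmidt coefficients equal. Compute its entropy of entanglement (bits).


For a maximally entangled state in d x d:
S = log2(d) = log2(392)
= 8.6147

8.6147


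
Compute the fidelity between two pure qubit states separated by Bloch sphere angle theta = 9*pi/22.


For states separated by angle theta on Bloch sphere:
F = cos^2(theta/2)
theta = 9*pi/22 = 1.2852
theta/2 = 0.6426
cos(theta/2) = 0.8005
F = 0.6409

0.6409


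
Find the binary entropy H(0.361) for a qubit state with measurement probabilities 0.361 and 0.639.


S = -p*log2(p) - (1-p)*log2(1-p)
p = 0.3610, 1-p = 0.6390
= -0.3610 * log2(0.3610) - 0.6390 * log2(0.6390)
= -(-0.5306) - (-0.4129)
= 0.9435

0.9435


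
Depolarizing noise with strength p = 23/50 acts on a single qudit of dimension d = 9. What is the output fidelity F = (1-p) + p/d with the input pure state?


F = (1-p) + p/d
= (1 - 0.4600) + 0.4600/9
= 0.5400 + 0.0511
= 0.5911

0.5911


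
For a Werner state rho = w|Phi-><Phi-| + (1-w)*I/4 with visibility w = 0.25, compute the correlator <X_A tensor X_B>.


|Phi-> = (|00> - |11>)/sqrt(2)
For the pure Bell state, <X_A X_B> = -1 (Bell-state Pauli correlator).
The maximally-mixed part I/4 has tr(I/4 * P tensor P) = 0 for any traceless Pauli P.
So <X_A X_B>_rho = w * (-1) + (1 - w) * 0
= 0.25 * (-1)
= -0.2500

-0.2500


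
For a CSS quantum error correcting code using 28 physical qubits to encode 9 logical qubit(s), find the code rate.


Code rate R = k/n
= 9/28
= 0.3214

0.3214


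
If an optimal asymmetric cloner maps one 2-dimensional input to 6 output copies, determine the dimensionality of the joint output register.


Output space = H^(tensor 6) where dim(H) = 2
dim = 2^6
= 4 (after 2 factors)
= 8 (after 3 factors)
= 16 (after 4 factors)
= 32 (after 5 factors)
= 64 (after 6 factors)
= 64

64


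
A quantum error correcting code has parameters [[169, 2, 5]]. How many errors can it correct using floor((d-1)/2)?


Code parameters: [[169, 2, 5]], distance d = 5.
Number of correctable errors = floor((d-1)/2)
= floor((5 - 1)/2)
= floor(4/2)
= 2

2


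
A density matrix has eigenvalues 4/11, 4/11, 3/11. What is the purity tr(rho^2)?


tr(rho^2) = sum of eigenvalues squared
= (4/11)^2 + (4/11)^2 + (3/11)^2
= (16 + 16 + 9) / 121
= 41/121
= 0.3388

0.3388


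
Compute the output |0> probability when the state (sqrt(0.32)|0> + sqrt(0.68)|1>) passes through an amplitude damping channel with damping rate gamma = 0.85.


For amplitude damping with parameter gamma on state sqrt(a)|0> + sqrt(b)|1>:
alpha^2 = 0.32, beta^2 = 0.68
P(|0>) = alpha^2 + gamma * beta^2
= 0.32 + 0.85 * 0.68
= 0.32 + 0.5780
= 0.8980

0.8980


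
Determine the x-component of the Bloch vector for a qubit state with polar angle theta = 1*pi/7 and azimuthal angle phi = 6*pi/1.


theta = 0.4488, phi = 18.8496
r_x = sin(theta)*cos(phi) = 0.4339 * 1.0000
r_x = 0.4339

0.4339


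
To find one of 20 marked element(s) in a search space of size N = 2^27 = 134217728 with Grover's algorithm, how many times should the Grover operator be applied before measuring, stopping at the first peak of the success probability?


After j Grover iterations the success probability is P(j) = sin^2((2j+1)*theta), where sin(theta) = sqrt(k/N).
N = 2^27 = 134217728, k = 20
sin(theta) = sqrt(k/N) = 0.0003860202222
theta = arcsin(sqrt(k/N)) = 0.0003860202318 rad
P(j) reaches its first maximum when (2j+1)*theta is as close as possible to pi/2, i.e. j = round(pi/(4*theta) - 1/2).
pi/(4*theta) - 1/2 = 2034.1036
(For comparison, the common estimate pi/4 * sqrt(N/k) = 2034.6037; the exact maximiser is used here.)
Optimal iterations = 2034

2034


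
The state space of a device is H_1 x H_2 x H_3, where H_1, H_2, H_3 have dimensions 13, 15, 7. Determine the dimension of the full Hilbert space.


dim(H_1 x H_2 x H_3) = 13 * 15 * 7
= 195 * 7
= 1365

1365


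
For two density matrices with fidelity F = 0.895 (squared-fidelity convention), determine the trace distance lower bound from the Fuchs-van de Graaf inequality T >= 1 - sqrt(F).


Fuchs-van de Graaf (squared-fidelity convention): 1 - sqrt(F) <= T <= sqrt(1 - F).
Lower bound: T >= 1 - sqrt(F)
sqrt(F) = sqrt(0.895) = 0.9460
T >= 1 - 0.9460
T >= 0.0540

0.0540


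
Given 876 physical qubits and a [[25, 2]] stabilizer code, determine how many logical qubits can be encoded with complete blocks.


Each code block uses 25 physical qubits for 2 logical qubit(s).
Number of complete blocks = floor(876 / 25) = 35
Logical qubits = 35 * 2
= 70

70


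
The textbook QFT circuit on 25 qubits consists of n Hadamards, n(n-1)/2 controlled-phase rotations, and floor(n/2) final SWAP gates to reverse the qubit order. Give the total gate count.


Hadamard gates: 25
Controlled rotations: n*(n-1)/2 = 25*24/2 = 300
SWAP gates: floor(n/2) = floor(25/2) = 12
Total = 25 + 300 + 12
= 337

337


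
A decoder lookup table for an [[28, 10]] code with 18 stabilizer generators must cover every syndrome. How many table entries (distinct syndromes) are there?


Each stabilizer generator gives a binary (+1 or -1) measurement outcome.
With 18 independent generators:
Total syndromes = 2^18
= 262144

262144


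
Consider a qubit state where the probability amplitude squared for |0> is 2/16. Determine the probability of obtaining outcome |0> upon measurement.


|alpha|^2 = 2/16 = 0.1250
|beta|^2 = 1 - 2/16 = 14/16 = 0.8750
P(|0>) = |alpha|^2 = 0.1250

0.1250


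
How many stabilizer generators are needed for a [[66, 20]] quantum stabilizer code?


For an [[n,k]] stabilizer code:
Number of stabilizer generators = n - k
= 66 - 20
= 46

46


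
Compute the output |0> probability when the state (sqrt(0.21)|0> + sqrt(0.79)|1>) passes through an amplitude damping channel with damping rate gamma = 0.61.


For amplitude damping with parameter gamma on state sqrt(a)|0> + sqrt(b)|1>:
alpha^2 = 0.21, beta^2 = 0.79
P(|0>) = alpha^2 + gamma * beta^2
= 0.21 + 0.61 * 0.79
= 0.21 + 0.4819
= 0.6919

0.6919


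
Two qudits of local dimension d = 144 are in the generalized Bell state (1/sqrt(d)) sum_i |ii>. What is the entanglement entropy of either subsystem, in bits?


For a maximally entangled state in d x d:
S = log2(d) = log2(144)
= 7.1699

7.1699


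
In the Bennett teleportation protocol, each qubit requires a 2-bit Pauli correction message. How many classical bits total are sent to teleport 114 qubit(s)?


Quantum teleportation requires 2 classical bits per qubit teleported.
114 qubit(s) -> 2 * 114 = 228 classical bits

228


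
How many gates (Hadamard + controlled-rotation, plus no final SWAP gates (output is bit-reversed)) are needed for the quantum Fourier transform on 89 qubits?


Hadamard gates: 89
Controlled rotations: n*(n-1)/2 = 89*88/2 = 3916
SWAP gates: 0 (omitted)
Total = 89 + 3916
= 4005

4005


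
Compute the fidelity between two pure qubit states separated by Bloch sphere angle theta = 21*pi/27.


For states separated by angle theta on Bloch sphere:
F = cos^2(theta/2)
theta = 21*pi/27 = 2.4435
theta/2 = 1.2217
cos(theta/2) = 0.3420
F = 0.1170

0.1170


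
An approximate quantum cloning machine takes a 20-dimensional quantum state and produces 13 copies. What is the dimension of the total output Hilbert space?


Output space = H^(tensor 13) where dim(H) = 20
dim = 20^13
= 400 (after 2 factors)
= 8000 (after 3 factors)
= 160000 (after 4 factors)
= 3200000 (after 5 factors)
= 64000000 (after 6 factors)
= 1280000000 (after 7 factors)
= 25600000000 (after 8 factors)
= 512000000000 (after 9 factors)
= 10240000000000 (after 10 factors)
= 204800000000000 (after 11 factors)
= 4096000000000000 (after 12 factors)
= 81920000000000000 (after 13 factors)
= 81920000000000000

81920000000000000


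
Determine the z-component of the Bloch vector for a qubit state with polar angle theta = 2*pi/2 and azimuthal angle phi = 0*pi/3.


theta = 3.1416, phi = 0.0000
r_z = cos(theta) = -1.0000

-1.0000


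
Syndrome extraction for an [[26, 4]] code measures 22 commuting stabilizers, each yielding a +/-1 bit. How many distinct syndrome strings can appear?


Each stabilizer generator gives a binary (+1 or -1) measurement outcome.
With 22 independent generators:
Total syndromes = 2^22
= 4194304

4194304


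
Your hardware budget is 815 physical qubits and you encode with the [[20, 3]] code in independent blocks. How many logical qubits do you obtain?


Each code block uses 20 physical qubits for 3 logical qubit(s).
Number of complete blocks = floor(815 / 20) = 40
Logical qubits = 40 * 3
= 120

120


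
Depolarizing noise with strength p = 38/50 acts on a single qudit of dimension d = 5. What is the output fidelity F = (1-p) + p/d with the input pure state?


F = (1-p) + p/d
= (1 - 0.7600) + 0.7600/5
= 0.2400 + 0.1520
= 0.3920

0.3920


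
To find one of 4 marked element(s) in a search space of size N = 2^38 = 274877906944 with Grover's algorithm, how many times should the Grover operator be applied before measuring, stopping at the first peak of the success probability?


After j Grover iterations the success probability is P(j) = sin^2((2j+1)*theta), where sin(theta) = sqrt(k/N).
N = 2^38 = 274877906944, k = 4
sin(theta) = sqrt(k/N) = 3.814697266e-06
theta = arcsin(sqrt(k/N)) = 3.814697266e-06 rad
P(j) reaches its first maximum when (2j+1)*theta is as close as possible to pi/2, i.e. j = round(pi/(4*theta) - 1/2).
pi/(4*theta) - 1/2 = 205886.9161
(For comparison, the common estimate pi/4 * sqrt(N/k) = 205887.4161; the exact maximiser is used here.)
Optimal iterations = 205887

205887


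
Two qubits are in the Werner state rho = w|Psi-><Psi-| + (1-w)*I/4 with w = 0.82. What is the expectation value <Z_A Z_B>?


|Psi-> = (|01> - |10>)/sqrt(2)
For the pure Bell state, <Z_A Z_B> = -1 (Bell-state Pauli correlator).
The maximally-mixed part I/4 has tr(I/4 * P tensor P) = 0 for any traceless Pauli P.
So <Z_A Z_B>_rho = w * (-1) + (1 - w) * 0
= 0.82 * (-1)
= -0.8200

-0.8200


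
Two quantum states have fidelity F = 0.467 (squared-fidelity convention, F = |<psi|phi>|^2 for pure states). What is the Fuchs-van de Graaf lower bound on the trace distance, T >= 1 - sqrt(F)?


Fuchs-van de Graaf (squared-fidelity convention): 1 - sqrt(F) <= T <= sqrt(1 - F).
Lower bound: T >= 1 - sqrt(F)
sqrt(F) = sqrt(0.467) = 0.6834
T >= 1 - 0.6834
T >= 0.3166

0.3166


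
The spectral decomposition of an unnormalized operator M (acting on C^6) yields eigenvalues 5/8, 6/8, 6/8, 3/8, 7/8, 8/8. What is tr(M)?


tr(M) = sum of eigenvalues
= 5/8 + 6/8 + 6/8 + 3/8 + 7/8 + 8/8
= 35/8
= 4.3750

4.3750


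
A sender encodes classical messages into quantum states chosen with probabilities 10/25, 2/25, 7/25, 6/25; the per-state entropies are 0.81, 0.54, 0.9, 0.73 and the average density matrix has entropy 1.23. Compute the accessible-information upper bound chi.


chi = S(rho) - sum_i p_i * S(rho_i)
Weighted entropy = 10/25 * 0.81 + 2/25 * 0.54 + 7/25 * 0.9 + 6/25 * 0.73
= 0.7944
chi = 1.23 - 0.7944
= 0.4356

0.4356


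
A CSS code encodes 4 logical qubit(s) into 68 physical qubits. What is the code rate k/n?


Code rate R = k/n
= 4/68
= 0.0588

0.0588


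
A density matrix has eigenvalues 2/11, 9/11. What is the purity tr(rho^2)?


tr(rho^2) = sum of eigenvalues squared
= (2/11)^2 + (9/11)^2
= (4 + 81) / 121
= 85/121
= 0.7025

0.7025


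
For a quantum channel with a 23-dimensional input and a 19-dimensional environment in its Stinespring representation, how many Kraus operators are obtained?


Tracing out the environment in an orthonormal basis {|i>_E} gives Kraus operators K_i = <i|_E U |0>_E.
Number of Kraus operators = dim(H_env) = d_env
= 19

19


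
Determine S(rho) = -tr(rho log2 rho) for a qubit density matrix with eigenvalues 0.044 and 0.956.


S = -p*log2(p) - (1-p)*log2(1-p)
p = 0.0440, 1-p = 0.9560
= -0.0440 * log2(0.0440) - 0.9560 * log2(0.9560)
= -(-0.1983) - (-0.0621)
= 0.2603

0.2603


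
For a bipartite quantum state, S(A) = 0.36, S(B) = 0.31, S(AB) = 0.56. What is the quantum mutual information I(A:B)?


I(A:B) = S(A) + S(B) - S(AB)
= 0.36 + 0.31 - 0.56
= 0.1100

0.1100


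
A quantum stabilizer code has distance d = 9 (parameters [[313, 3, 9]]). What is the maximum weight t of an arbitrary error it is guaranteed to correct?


Code parameters: [[313, 3, 9]], distance d = 9.
Number of correctable errors = floor((d-1)/2)
= floor((9 - 1)/2)
= floor(8/2)
= 4

4


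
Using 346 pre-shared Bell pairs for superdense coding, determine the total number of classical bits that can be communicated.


Superdense coding allows 2 classical bits per shared entangled pair.
346 pair(s) -> 2 * 346 = 692 classical bits

692


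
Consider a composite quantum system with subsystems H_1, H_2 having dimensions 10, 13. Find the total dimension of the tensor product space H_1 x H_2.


dim(H_1 x H_2) = 10 * 13
= 130

130


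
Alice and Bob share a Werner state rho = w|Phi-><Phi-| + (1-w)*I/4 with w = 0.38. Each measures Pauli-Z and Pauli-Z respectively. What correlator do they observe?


|Phi-> = (|00> - |11>)/sqrt(2)
For the pure Bell state, <Z_A Z_B> = +1 (Bell-state Pauli correlator).
The maximally-mixed part I/4 has tr(I/4 * P tensor P) = 0 for any traceless Pauli P.
So <Z_A Z_B>_rho = w * (+1) + (1 - w) * 0
= 0.38 * (+1)
= 0.3800

0.3800


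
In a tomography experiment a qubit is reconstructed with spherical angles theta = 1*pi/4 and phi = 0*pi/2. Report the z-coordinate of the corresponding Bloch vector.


theta = 0.7854, phi = 0.0000
r_z = cos(theta) = 0.7071

0.7071


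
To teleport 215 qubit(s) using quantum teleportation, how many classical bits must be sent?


Quantum teleportation requires 2 classical bits per qubit teleported.
215 qubit(s) -> 2 * 215 = 430 classical bits

430


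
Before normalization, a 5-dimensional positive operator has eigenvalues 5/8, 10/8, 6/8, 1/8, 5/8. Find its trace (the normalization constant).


tr(M) = sum of eigenvalues
= 5/8 + 10/8 + 6/8 + 1/8 + 5/8
= 27/8
= 3.3750

3.3750


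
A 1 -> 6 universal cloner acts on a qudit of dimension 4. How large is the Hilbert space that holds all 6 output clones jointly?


Output space = H^(tensor 6) where dim(H) = 4
dim = 4^6
= 16 (after 2 factors)
= 64 (after 3 factors)
= 256 (after 4 factors)
= 1024 (after 5 factors)
= 4096 (after 6 factors)
= 4096

4096


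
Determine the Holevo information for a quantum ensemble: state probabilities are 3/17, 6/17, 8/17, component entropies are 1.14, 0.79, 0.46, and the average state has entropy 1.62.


chi = S(rho) - sum_i p_i * S(rho_i)
Weighted entropy = 3/17 * 1.14 + 6/17 * 0.79 + 8/17 * 0.46
= 0.6965
chi = 1.62 - 0.6965
= 0.9235

0.9235


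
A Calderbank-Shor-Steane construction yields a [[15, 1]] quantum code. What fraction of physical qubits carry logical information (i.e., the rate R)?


Code rate R = k/n
= 1/15
= 0.0667

0.0667


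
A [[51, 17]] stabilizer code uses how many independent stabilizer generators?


For an [[n,k]] stabilizer code:
Number of stabilizer generators = n - k
= 51 - 17
= 34

34


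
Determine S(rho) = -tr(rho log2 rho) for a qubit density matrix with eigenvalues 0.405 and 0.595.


S = -p*log2(p) - (1-p)*log2(1-p)
p = 0.4050, 1-p = 0.5950
= -0.4050 * log2(0.4050) - 0.5950 * log2(0.5950)
= -(-0.5281) - (-0.4457)
= 0.9738

0.9738


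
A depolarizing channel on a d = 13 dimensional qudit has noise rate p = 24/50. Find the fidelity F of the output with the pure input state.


F = (1-p) + p/d
= (1 - 0.4800) + 0.4800/13
= 0.5200 + 0.0369
= 0.5569

0.5569


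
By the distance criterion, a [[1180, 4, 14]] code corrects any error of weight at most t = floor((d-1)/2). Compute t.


Code parameters: [[1180, 4, 14]], distance d = 14.
Number of correctable errors = floor((d-1)/2)
= floor((14 - 1)/2)
= floor(13/2)
= 6

6


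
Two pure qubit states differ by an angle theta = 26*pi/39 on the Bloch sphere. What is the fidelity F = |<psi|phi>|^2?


For states separated by angle theta on Bloch sphere:
F = cos^2(theta/2)
theta = 26*pi/39 = 2.0944
theta/2 = 1.0472
cos(theta/2) = 0.5000
F = 0.2500

0.2500


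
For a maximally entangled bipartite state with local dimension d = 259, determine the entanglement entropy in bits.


For a maximally entangled state in d x d:
S = log2(d) = log2(259)
= 8.0168

8.0168


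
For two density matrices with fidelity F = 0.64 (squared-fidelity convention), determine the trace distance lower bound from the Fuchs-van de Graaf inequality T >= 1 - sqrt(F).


Fuchs-van de Graaf (squared-fidelity convention): 1 - sqrt(F) <= T <= sqrt(1 - F).
Lower bound: T >= 1 - sqrt(F)
sqrt(F) = sqrt(0.64) = 0.8000
T >= 1 - 0.8000
T >= 0.2000

0.2000


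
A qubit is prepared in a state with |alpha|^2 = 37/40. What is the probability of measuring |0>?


|alpha|^2 = 37/40 = 0.9250
|beta|^2 = 1 - 37/40 = 3/40 = 0.0750
P(|0>) = |alpha|^2 = 0.9250

0.9250


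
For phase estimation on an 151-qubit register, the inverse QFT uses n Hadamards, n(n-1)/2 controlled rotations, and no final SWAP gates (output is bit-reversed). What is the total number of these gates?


Hadamard gates: 151
Controlled rotations: n*(n-1)/2 = 151*150/2 = 11325
SWAP gates: 0 (omitted)
Total = 151 + 11325
= 11476

11476


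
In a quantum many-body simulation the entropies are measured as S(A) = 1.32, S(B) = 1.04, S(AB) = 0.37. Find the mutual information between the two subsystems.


I(A:B) = S(A) + S(B) - S(AB)
= 1.32 + 1.04 - 0.37
= 1.9900

1.9900


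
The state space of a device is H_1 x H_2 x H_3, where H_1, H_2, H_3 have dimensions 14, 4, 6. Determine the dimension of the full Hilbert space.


dim(H_1 x H_2 x H_3) = 14 * 4 * 6
= 56 * 6
= 336

336


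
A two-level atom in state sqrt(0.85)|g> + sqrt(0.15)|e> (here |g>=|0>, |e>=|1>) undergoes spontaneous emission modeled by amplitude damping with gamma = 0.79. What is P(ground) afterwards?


For amplitude damping with parameter gamma on state sqrt(a)|0> + sqrt(b)|1>:
alpha^2 = 0.85, beta^2 = 0.15
P(|0>) = alpha^2 + gamma * beta^2
= 0.85 + 0.79 * 0.15
= 0.85 + 0.1185
= 0.9685

0.9685


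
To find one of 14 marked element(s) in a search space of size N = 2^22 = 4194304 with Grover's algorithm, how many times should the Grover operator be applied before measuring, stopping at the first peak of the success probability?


After j Grover iterations the success probability is P(j) = sin^2((2j+1)*theta), where sin(theta) = sqrt(k/N).
N = 2^22 = 4194304, k = 14
sin(theta) = sqrt(k/N) = 0.001826981146
theta = arcsin(sqrt(k/N)) = 0.001826982162 rad
P(j) reaches its first maximum when (2j+1)*theta is as close as possible to pi/2, i.e. j = round(pi/(4*theta) - 1/2).
pi/(4*theta) - 1/2 = 429.3882
(For comparison, the common estimate pi/4 * sqrt(N/k) = 429.8885; the exact maximiser is used here.)
Optimal iterations = 429

429


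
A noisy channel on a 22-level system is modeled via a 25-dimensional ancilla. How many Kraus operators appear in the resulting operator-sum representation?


Tracing out the environment in an orthonormal basis {|i>_E} gives Kraus operators K_i = <i|_E U |0>_E.
Number of Kraus operators = dim(H_env) = d_env
= 25

25


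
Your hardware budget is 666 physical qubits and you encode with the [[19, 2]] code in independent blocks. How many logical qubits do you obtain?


Each code block uses 19 physical qubits for 2 logical qubit(s).
Number of complete blocks = floor(666 / 19) = 35
Logical qubits = 35 * 2
= 70

70


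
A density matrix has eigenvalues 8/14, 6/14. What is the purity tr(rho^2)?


tr(rho^2) = sum of eigenvalues squared
= (8/14)^2 + (6/14)^2
= (64 + 36) / 196
= 100/196
= 0.5102

0.5102


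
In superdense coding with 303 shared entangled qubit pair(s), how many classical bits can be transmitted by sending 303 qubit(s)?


Superdense coding allows 2 classical bits per shared entangled pair.
303 pair(s) -> 2 * 303 = 606 classical bits

606


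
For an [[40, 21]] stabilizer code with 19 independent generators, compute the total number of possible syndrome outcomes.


Each stabilizer generator gives a binary (+1 or -1) measurement outcome.
With 19 independent generators:
Total syndromes = 2^19
= 524288

524288


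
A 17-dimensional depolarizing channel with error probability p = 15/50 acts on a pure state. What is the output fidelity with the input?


F = (1-p) + p/d
= (1 - 0.3000) + 0.3000/17
= 0.7000 + 0.0176
= 0.7176

0.7176


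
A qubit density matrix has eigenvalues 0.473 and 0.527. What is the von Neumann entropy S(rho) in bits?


S = -p*log2(p) - (1-p)*log2(1-p)
p = 0.4730, 1-p = 0.5270
= -0.4730 * log2(0.4730) - 0.5270 * log2(0.5270)
= -(-0.5109) - (-0.4870)
= 0.9979

0.9979


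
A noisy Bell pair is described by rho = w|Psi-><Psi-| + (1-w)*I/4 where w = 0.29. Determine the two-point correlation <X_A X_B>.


|Psi-> = (|01> - |10>)/sqrt(2)
For the pure Bell state, <X_A X_B> = -1 (Bell-state Pauli correlator).
The maximally-mixed part I/4 has tr(I/4 * P tensor P) = 0 for any traceless Pauli P.
So <X_A X_B>_rho = w * (-1) + (1 - w) * 0
= 0.29 * (-1)
= -0.2900

-0.2900


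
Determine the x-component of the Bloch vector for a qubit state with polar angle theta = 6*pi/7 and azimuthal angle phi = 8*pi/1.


theta = 2.6928, phi = 25.1327
r_x = sin(theta)*cos(phi) = 0.4339 * 1.0000
r_x = 0.4339

0.4339


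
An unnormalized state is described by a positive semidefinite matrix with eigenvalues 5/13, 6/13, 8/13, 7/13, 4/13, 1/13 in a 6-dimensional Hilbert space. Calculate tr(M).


tr(M) = sum of eigenvalues
= 5/13 + 6/13 + 8/13 + 7/13 + 4/13 + 1/13
= 31/13
= 2.3846

2.3846


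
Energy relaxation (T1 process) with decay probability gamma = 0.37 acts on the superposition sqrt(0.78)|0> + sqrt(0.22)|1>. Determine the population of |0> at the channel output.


For amplitude damping with parameter gamma on state sqrt(a)|0> + sqrt(b)|1>:
alpha^2 = 0.78, beta^2 = 0.22
P(|0>) = alpha^2 + gamma * beta^2
= 0.78 + 0.37 * 0.22
= 0.78 + 0.0814
= 0.8614

0.8614


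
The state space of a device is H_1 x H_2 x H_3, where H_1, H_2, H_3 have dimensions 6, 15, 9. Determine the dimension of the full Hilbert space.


dim(H_1 x H_2 x H_3) = 6 * 15 * 9
= 90 * 9
= 810

810


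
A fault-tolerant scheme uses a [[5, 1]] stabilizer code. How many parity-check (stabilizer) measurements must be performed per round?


For an [[n,k]] stabilizer code:
Number of stabilizer generators = n - k
= 5 - 1
= 4

4


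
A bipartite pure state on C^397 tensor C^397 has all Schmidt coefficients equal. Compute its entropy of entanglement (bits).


For a maximally entangled state in d x d:
S = log2(d) = log2(397)
= 8.6330

8.6330


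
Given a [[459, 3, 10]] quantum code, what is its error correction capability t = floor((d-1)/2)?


Code parameters: [[459, 3, 10]], distance d = 10.
Number of correctable errors = floor((d-1)/2)
= floor((10 - 1)/2)
= floor(9/2)
= 4

4


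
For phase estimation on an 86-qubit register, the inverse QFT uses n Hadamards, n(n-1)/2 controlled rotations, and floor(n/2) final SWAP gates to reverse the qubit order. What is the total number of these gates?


Hadamard gates: 86
Controlled rotations: n*(n-1)/2 = 86*85/2 = 3655
SWAP gates: floor(n/2) = floor(86/2) = 43
Total = 86 + 3655 + 43
= 3784

3784


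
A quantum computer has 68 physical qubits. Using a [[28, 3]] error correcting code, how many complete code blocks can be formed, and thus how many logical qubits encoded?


Each code block uses 28 physical qubits for 3 logical qubit(s).
Number of complete blocks = floor(68 / 28) = 2
Logical qubits = 2 * 3
= 6

6


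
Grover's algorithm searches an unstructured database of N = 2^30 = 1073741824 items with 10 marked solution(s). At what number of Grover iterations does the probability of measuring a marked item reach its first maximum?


After j Grover iterations the success probability is P(j) = sin^2((2j+1)*theta), where sin(theta) = sqrt(k/N).
N = 2^30 = 1073741824, k = 10
sin(theta) = sqrt(k/N) = 9.650505555e-05
theta = arcsin(sqrt(k/N)) = 9.65050557e-05 rad
P(j) reaches its first maximum when (2j+1)*theta is as close as possible to pi/2, i.e. j = round(pi/(4*theta) - 1/2).
pi/(4*theta) - 1/2 = 8137.9147
(For comparison, the common estimate pi/4 * sqrt(N/k) = 8138.4147; the exact maximiser is used here.)
Optimal iterations = 8138

8138


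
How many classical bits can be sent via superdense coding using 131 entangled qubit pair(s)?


Superdense coding allows 2 classical bits per shared entangled pair.
131 pair(s) -> 2 * 131 = 262 classical bits

262


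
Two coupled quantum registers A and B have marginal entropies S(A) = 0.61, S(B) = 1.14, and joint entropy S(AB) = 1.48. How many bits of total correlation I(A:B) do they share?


I(A:B) = S(A) + S(B) - S(AB)
= 0.61 + 1.14 - 1.48
= 0.2700

0.2700


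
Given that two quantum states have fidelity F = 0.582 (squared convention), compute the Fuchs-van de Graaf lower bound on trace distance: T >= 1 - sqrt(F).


Fuchs-van de Graaf (squared-fidelity convention): 1 - sqrt(F) <= T <= sqrt(1 - F).
Lower bound: T >= 1 - sqrt(F)
sqrt(F) = sqrt(0.582) = 0.7629
T >= 1 - 0.7629
T >= 0.2371

0.2371


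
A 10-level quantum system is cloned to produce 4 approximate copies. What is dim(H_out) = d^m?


Output space = H^(tensor 4) where dim(H) = 10
dim = 10^4
= 100 (after 2 factors)
= 1000 (after 3 factors)
= 10000 (after 4 factors)
= 10000

10000


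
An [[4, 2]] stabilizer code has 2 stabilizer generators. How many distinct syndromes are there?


Each stabilizer generator gives a binary (+1 or -1) measurement outcome.
With 2 independent generators:
Total syndromes = 2^2
= 4

4


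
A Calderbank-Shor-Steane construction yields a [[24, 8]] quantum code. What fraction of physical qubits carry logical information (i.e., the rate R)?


Code rate R = k/n
= 8/24
= 0.3333

0.3333


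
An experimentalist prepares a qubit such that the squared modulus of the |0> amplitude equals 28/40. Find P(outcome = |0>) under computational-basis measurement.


|alpha|^2 = 28/40 = 0.7000
|beta|^2 = 1 - 28/40 = 12/40 = 0.3000
P(|0>) = |alpha|^2 = 0.7000

0.7000


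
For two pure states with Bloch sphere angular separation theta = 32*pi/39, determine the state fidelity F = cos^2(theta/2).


For states separated by angle theta on Bloch sphere:
F = cos^2(theta/2)
theta = 32*pi/39 = 2.5777
theta/2 = 1.2889
cos(theta/2) = 0.2782
F = 0.0774

0.0774


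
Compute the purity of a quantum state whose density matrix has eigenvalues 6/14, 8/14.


tr(rho^2) = sum of eigenvalues squared
= (6/14)^2 + (8/14)^2
= (36 + 64) / 196
= 100/196
= 0.5102

0.5102


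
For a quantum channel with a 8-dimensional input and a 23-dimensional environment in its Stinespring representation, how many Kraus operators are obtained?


Tracing out the environment in an orthonormal basis {|i>_E} gives Kraus operators K_i = <i|_E U |0>_E.
Number of Kraus operators = dim(H_env) = d_env
= 23

23


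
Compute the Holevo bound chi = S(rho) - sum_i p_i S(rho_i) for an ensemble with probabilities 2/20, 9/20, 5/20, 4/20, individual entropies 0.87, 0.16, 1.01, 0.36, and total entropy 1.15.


chi = S(rho) - sum_i p_i * S(rho_i)
Weighted entropy = 2/20 * 0.87 + 9/20 * 0.16 + 5/20 * 1.01 + 4/20 * 0.36
= 0.4835
chi = 1.15 - 0.4835
= 0.6665

0.6665


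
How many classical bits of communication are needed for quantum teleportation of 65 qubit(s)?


Quantum teleportation requires 2 classical bits per qubit teleported.
65 qubit(s) -> 2 * 65 = 130 classical bits

130


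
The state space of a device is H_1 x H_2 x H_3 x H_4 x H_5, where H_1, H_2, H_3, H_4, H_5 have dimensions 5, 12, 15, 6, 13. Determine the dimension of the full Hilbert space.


dim(H_1 x H_2 x H_3 x H_4 x H_5) = 5 * 12 * 15 * 6 * 13
= 60 * 15 * 6 * 13
= 900 * 6 * 13
= 5400 * 13
= 70200

70200


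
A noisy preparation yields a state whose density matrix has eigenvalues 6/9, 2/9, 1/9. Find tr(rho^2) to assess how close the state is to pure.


tr(rho^2) = sum of eigenvalues squared
= (6/9)^2 + (2/9)^2 + (1/9)^2
= (36 + 4 + 1) / 81
= 41/81
= 0.5062

0.5062


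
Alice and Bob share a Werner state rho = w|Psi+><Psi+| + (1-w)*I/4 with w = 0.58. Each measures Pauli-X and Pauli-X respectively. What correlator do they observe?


|Psi+> = (|01> + |10>)/sqrt(2)
For the pure Bell state, <X_A X_B> = +1 (Bell-state Pauli correlator).
The maximally-mixed part I/4 has tr(I/4 * P tensor P) = 0 for any traceless Pauli P.
So <X_A X_B>_rho = w * (+1) + (1 - w) * 0
= 0.58 * (+1)
= 0.5800

0.5800


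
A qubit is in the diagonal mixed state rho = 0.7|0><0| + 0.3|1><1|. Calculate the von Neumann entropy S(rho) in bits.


S = -p*log2(p) - (1-p)*log2(1-p)
p = 0.7000, 1-p = 0.3000
= -0.7000 * log2(0.7000) - 0.3000 * log2(0.3000)
= -(-0.3602) - (-0.5211)
= 0.8813

0.8813


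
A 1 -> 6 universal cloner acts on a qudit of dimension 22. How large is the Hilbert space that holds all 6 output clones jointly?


Output space = H^(tensor 6) where dim(H) = 22
dim = 22^6
= 484 (after 2 factors)
= 10648 (after 3 factors)
= 234256 (after 4 factors)
= 5153632 (after 5 factors)
= 113379904 (after 6 factors)
= 113379904

113379904


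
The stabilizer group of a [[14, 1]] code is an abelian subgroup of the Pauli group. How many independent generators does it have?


For an [[n,k]] stabilizer code:
Number of stabilizer generators = n - k
= 14 - 1
= 13

13


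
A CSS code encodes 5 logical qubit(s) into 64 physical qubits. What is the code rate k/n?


Code rate R = k/n
= 5/64
= 0.0781

0.0781


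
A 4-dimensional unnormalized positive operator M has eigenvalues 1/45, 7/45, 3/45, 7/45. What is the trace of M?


tr(M) = sum of eigenvalues
= 1/45 + 7/45 + 3/45 + 7/45
= 18/45
= 0.4000

0.4000


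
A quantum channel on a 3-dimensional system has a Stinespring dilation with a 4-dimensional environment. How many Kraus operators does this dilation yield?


Tracing out the environment in an orthonormal basis {|i>_E} gives Kraus operators K_i = <i|_E U |0>_E.
Number of Kraus operators = dim(H_env) = d_env
= 4

4


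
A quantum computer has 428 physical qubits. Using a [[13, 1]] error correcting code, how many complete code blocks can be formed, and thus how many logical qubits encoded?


Each code block uses 13 physical qubits for 1 logical qubit(s).
Number of complete blocks = floor(428 / 13) = 32
Logical qubits = 32 * 1
= 32

32


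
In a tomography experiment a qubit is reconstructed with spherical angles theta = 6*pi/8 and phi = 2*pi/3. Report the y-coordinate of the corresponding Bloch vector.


theta = 2.3562, phi = 2.0944
r_y = sin(theta)*sin(phi) = 0.7071 * 0.8660
r_y = 0.6124

0.6124


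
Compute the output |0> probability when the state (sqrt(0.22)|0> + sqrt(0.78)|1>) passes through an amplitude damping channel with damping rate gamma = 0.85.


For amplitude damping with parameter gamma on state sqrt(a)|0> + sqrt(b)|1>:
alpha^2 = 0.22, beta^2 = 0.78
P(|0>) = alpha^2 + gamma * beta^2
= 0.22 + 0.85 * 0.78
= 0.22 + 0.6630
= 0.8830

0.8830


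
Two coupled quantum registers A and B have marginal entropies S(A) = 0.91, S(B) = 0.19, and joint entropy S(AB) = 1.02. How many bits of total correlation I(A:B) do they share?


I(A:B) = S(A) + S(B) - S(AB)
= 0.91 + 0.19 - 1.02
= 0.0800

0.0800


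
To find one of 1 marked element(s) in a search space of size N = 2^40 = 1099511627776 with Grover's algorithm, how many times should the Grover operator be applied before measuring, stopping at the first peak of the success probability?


After j Grover iterations the success probability is P(j) = sin^2((2j+1)*theta), where sin(theta) = sqrt(k/N).
N = 2^40 = 1099511627776, k = 1
sin(theta) = sqrt(k/N) = 9.536743164e-07
theta = arcsin(sqrt(k/N)) = 9.536743164e-07 rad
P(j) reaches its first maximum when (2j+1)*theta is as close as possible to pi/2, i.e. j = round(pi/(4*theta) - 1/2).
pi/(4*theta) - 1/2 = 823549.1646
(For comparison, the common estimate pi/4 * sqrt(N/k) = 823549.6646; the exact maximiser is used here.)
Optimal iterations = 823549

823549


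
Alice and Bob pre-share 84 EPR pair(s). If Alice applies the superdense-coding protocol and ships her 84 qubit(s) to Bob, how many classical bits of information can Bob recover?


Superdense coding allows 2 classical bits per shared entangled pair.
84 pair(s) -> 2 * 84 = 168 classical bits

168


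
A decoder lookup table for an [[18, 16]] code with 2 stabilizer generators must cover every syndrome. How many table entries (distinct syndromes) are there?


Each stabilizer generator gives a binary (+1 or -1) measurement outcome.
With 2 independent generators:
Total syndromes = 2^2
= 4

4


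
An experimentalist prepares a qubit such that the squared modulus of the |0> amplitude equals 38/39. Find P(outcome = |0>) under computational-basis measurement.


|alpha|^2 = 38/39 = 0.9744
|beta|^2 = 1 - 38/39 = 1/39 = 0.0256
P(|0>) = |alpha|^2 = 0.9744

0.9744


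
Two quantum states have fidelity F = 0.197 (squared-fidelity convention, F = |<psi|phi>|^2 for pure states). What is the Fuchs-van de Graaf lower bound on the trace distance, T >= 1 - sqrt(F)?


Fuchs-van de Graaf (squared-fidelity convention): 1 - sqrt(F) <= T <= sqrt(1 - F).
Lower bound: T >= 1 - sqrt(F)
sqrt(F) = sqrt(0.197) = 0.4438
T >= 1 - 0.4438
T >= 0.5562

0.5562
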